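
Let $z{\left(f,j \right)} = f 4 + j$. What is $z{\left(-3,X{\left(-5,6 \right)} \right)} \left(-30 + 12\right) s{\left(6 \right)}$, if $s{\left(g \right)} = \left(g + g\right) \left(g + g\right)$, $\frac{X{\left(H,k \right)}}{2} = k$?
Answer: $0$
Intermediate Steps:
$X{\left(H,k \right)} = 2 k$
$z{\left(f,j \right)} = j + 4 f$ ($z{\left(f,j \right)} = 4 f + j = j + 4 f$)
$s{\left(g \right)} = 4 g^{2}$ ($s{\left(g \right)} = 2 g 2 g = 4 g^{2}$)
$z{\left(-3,X{\left(-5,6 \right)} \right)} \left(-30 + 12\right) s{\left(6 \right)} = \left(2 \cdot 6 + 4 \left(-3\right)\right) \left(-30 + 12\right) 4 \cdot 6^{2} = \left(12 - 12\right) \left(- 18 \cdot 4 \cdot 36\right) = 0 \left(\left(-18\right) 144\right) = 0 \left(-2592\right) = 0$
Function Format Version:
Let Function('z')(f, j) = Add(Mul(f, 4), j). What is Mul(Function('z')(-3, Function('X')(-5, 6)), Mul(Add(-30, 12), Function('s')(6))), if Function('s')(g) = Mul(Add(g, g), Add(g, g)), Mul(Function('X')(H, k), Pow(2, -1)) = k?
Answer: 0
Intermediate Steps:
Function('X')(H, k) = Mul(2, k)
Function('z')(f, j) = Add(j, Mul(4, f)) (Function('z')(f, j) = Add(Mul(4, f), j) = Add(j, Mul(4, f)))
Function('s')(g) = Mul(4, Pow(g, 2)) (Function('s')(g) = Mul(Mul(2, g), Mul(2, g)) = Mul(4, Pow(g, 2)))
Mul(Function('z')(-3, Function('X')(-5, 6)), Mul(Add(-30, 12), Function('s')(6))) = Mul(Add(Mul(2, 6), Mul(4, -3)), Mul(Add(-30, 12), Mul(4, Pow(6, 2)))) = Mul(Add(12, -12), Mul(-18, Mul(4, 36))) = Mul(0, Mul(-18, 144)) = Mul(0, -2592) = 0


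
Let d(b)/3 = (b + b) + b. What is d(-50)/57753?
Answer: -50/6417 ≈ -0.0077918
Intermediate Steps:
d(b) = 9*b (d(b) = 3*((b + b) + b) = 3*(2*b + b) = 3*(3*b) = 9*b)
d(-50)/57753 = (9*(-50))/57753 = -450*1/57753 = -50/6417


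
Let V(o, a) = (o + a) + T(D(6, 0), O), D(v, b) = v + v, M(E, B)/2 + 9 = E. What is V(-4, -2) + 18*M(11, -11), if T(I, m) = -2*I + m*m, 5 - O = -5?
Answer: 142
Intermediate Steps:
M(E, B) = -18 + 2*E
D(v, b) = 2*v
O = 10 (O = 5 - 1*(-5) = 5 + 5 = 10)
T(I, m) = m² - 2*I (T(I, m) = -2*I + m² = m² - 2*I)
V(o, a) = 76 + a + o (V(o, a) = (o + a) + (10² - 4*6) = (a + o) + (100 - 2*12) = (a + o) + (100 - 24) = (a + o) + 76 = 76 + a + o)
V(-4, -2) + 18*M(11, -11) = (76 - 2 - 4) + 18*(-18 + 2*11) = 70 + 18*(-18 + 22) = 70 + 18*4 = 70 + 72 = 142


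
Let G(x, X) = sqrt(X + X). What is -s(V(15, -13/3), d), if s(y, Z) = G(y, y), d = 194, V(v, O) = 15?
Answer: -sqrt(30) ≈ -5.4772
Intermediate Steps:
G(x, X) = sqrt(2)*sqrt(X) (G(x, X) = sqrt(2*X) = sqrt(2)*sqrt(X))
s(y, Z) = sqrt(2)*sqrt(y)
-s(V(15, -13/3), d) = -sqrt(2)*sqrt(15) = -sqrt(30)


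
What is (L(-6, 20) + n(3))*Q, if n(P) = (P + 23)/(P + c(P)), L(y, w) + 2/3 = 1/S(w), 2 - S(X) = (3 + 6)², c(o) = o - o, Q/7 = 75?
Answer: 331275/79 ≈ 4193.4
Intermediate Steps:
Q = 525 (Q = 7*75 = 525)
c(o) = 0
S(X) = -79 (S(X) = 2 - (3 + 6)² = 2 - 1*9² = 2 - 1*81 = 2 - 81 = -79)
L(y, w) = -161/237 (L(y, w) = -⅔ + 1/(-79) = -⅔ - 1/79 = -161/237)
n(P) = (23 + P)/P (n(P) = (P + 23)/(P + 0) = (23 + P)/P)
(L(-6, 20) + n(3))*Q = (-161/237 + (23 + 3)/3)*525 = (-161/237 + (⅓)*26)*525 = (-161/237 + 26/3)*525 = (631/79)*525 = 331275/79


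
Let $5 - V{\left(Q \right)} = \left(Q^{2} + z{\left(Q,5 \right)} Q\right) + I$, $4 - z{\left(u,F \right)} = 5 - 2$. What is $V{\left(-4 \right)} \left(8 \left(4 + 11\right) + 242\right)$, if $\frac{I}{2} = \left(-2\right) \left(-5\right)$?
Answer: $-9774$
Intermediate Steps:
$z{\left(u,F \right)} = 1$ ($z{\left(u,F \right)} = 4 - \left(5 - 2\right) = 4 - 3 = 1$)
$I = 20$ ($I = 2 \left(\left(-2\right) \left(-5\right)\right) = 2 \cdot 10 = 20$)
$V{\left(Q \right)} = -15 - Q - Q^{2}$ ($V{\left(Q \right)} = 5 - \left(\left(Q^{2} + 1 Q\right) + 20\right) = 5 - \left(\left(Q^{2} + Q\right) + 20\right) = 5 - \left(\left(Q + Q^{2}\right) + 20\right) = 5 - \left(20 + Q + Q^{2}\right) = -15 - Q - Q^{2}$)
$V{\left(-4 \right)} \left(8 \left(4 + 11\right) + 242\right) = \left(-15 - -4 - \left(-4\right)^{2}\right) \left(8 \left(4 + 11\right) + 242\right) = \left(-15 + 4 - 16\right) \left(8 \cdot 15 + 242\right) = \left(-15 + 4 - 16\right) \left(120 + 242\right) = \left(-27\right) 362 = -9774$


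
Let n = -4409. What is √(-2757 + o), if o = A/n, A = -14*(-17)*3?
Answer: 3*I*√5955249527/4409 ≈ 52.509*I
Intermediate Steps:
A = 714 (A = 238*3 = 714)
o = -714/4409 (o = 714/(-4409) = 714*(-1/4409) = -714/4409 ≈ -0.16194)
√(-2757 + o) = √(-2757 - 714/4409) = √(-12156327/4409) = 3*I*√5955249527/4409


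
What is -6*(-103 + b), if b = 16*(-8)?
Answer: 1386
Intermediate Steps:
b = -128
-6*(-103 + b) = -6*(-103 - 128) = -6*(-231) = 1386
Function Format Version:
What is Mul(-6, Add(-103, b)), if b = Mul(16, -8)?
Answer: 1386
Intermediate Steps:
b = -128
Mul(-6, Add(-103, b)) = Mul(-6, Add(-103, -128)) = Mul(-6, -231) = 1386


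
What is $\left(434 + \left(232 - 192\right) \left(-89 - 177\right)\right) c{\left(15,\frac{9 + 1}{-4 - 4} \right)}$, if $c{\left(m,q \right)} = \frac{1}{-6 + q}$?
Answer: $\frac{40824}{29} \approx 1407.7$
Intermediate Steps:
$\left(434 + \left(232 - 192\right) \left(-89 - 177\right)\right) c{\left(15,\frac{9 + 1}{-4 - 4} \right)} = \frac{434 + \left(232 - 192\right) \left(-89 - 177\right)}{-6 + \frac{9 + 1}{-4 - 4}} = \frac{434 + 40 \left(-266\right)}{-6 + \frac{10}{-8}} = \frac{434 - 10640}{-6 + 10 \left(- \frac{1}{8}\right)} = - \frac{10206}{-6 - \frac{5}{4}} = - \frac{10206}{- \frac{29}{4}} = \left(-10206\right) \left(- \frac{4}{29}\right) = \frac{40824}{29}$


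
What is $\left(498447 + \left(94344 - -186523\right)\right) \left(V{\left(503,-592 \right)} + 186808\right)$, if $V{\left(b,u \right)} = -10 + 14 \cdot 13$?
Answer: $145716131720$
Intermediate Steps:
$V{\left(b,u \right)} = 172$ ($V{\left(b,u \right)} = -10 + 182 = 172$)
$\left(498447 + \left(94344 - -186523\right)\right) \left(V{\left(503,-592 \right)} + 186808\right) = \left(498447 + \left(94344 - -186523\right)\right) \left(172 + 186808\right) = \left(498447 + \left(94344 + 186523\right)\right) 186980 = \left(498447 + 280867\right) 186980 = 779314 \cdot 186980 = 145716131720$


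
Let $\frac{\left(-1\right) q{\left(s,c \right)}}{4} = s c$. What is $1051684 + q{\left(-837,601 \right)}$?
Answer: $3063832$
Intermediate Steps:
$q{\left(s,c \right)} = - 4 c s$ ($q{\left(s,c \right)} = - 4 s c = - 4 c s$)
$1051684 + q{\left(-837,601 \right)} = 1051684 - 2404 \left(-837\right) = 1051684 + 2012148 = 3063832$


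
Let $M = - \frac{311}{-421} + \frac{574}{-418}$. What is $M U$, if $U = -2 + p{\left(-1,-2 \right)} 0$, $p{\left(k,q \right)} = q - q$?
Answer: $\frac{111656}{87989} \approx 1.269$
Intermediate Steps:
$p{\left(k,q \right)} = 0$
$U = -2$ ($U = -2 + 0 \cdot 0 = -2 + 0 = -2$)
$M = - \frac{55828}{87989}$ ($M = \left(-311\right) \left(- \frac{1}{421}\right) + 574 \left(- \frac{1}{418}\right) = \frac{311}{421} - \frac{287}{209} = - \frac{55828}{87989} \approx -0.63449$)
$M U = \left(- \frac{55828}{87989}\right) \left(-2\right) = \frac{111656}{87989}$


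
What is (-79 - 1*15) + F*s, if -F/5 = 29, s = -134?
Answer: 19336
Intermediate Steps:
F = -145 (F = -5*29 = -145)
(-79 - 1*15) + F*s = (-79 - 1*15) - 145*(-134) = (-79 - 15) + 19430 = -94 + 19430 = 19336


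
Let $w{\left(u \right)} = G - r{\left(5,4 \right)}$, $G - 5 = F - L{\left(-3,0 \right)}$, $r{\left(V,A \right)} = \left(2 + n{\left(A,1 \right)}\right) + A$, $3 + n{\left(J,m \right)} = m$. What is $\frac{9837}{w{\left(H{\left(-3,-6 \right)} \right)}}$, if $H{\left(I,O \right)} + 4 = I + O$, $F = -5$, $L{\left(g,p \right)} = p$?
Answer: $- \frac{9837}{4} \approx -2459.3$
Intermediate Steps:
$n{\left(J,m \right)} = -3 + m$
$r{\left(V,A \right)} = A$ ($r{\left(V,A \right)} = \left(2 + \left(-3 + 1\right)\right) + A = \left(2 - 2\right) + A = 0 + A = A$)
$G = 0$ ($G = 5 - 5 = 0$)
$H{\left(I,O \right)} = -4 + I + O$ ($H{\left(I,O \right)} = -4 + \left(I + O\right) = -4 + I + O$)
$w{\left(u \right)} = -4$ ($w{\left(u \right)} = 0 - 4 = -4$)
$\frac{9837}{w{\left(H{\left(-3,-6 \right)} \right)}} = \frac{9837}{-4} = 9837 \left(- \frac{1}{4}\right) = - \frac{9837}{4}$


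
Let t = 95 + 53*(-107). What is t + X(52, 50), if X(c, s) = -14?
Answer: -5590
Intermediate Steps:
t = -5576 (t = 95 - 5671 = -5576)
t + X(52, 50) = -5576 - 14 = -5590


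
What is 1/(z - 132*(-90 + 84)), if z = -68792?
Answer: -1/68000 ≈ -1.4706e-5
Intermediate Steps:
1/(z - 132*(-90 + 84)) = 1/(-68792 - 132*(-90 + 84)) = 1/(-68792 - 132*(-6)) = 1/(-68792 + 792) = 1/(-68000) = -1/68000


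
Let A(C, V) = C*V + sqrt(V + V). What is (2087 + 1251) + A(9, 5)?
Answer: 3383 + sqrt(10) ≈ 3386.2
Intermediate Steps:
A(C, V) = C*V + sqrt(2)*sqrt(V) (A(C, V) = C*V + sqrt(2*V) = C*V + sqrt(2)*sqrt(V))
(2087 + 1251) + A(9, 5) = (2087 + 1251) + (9*5 + sqrt(2)*sqrt(5)) = 3338 + (45 + sqrt(10)) = 3383 + sqrt(10)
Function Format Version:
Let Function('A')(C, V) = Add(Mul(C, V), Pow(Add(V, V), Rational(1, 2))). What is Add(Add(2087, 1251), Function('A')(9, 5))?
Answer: Add(3383, Pow(10, Rational(1, 2))) ≈ 3386.2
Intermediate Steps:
Function('A')(C, V) = Add(Mul(C, V), Mul(Pow(2, Rational(1, 2)), Pow(V, Rational(1, 2)))) (Function('A')(C, V) = Add(Mul(C, V), Pow(Mul(2, V), Rational(1, 2))) = Add(Mul(C, V), Mul(Pow(2, Rational(1, 2)), Pow(V, Rational(1, 2)))))
Add(Add(2087, 1251), Function('A')(9, 5)) = Add(Add(2087, 1251), Add(Mul(9, 5), Mul(Pow(2, Rational(1, 2)), Pow(5, Rational(1, 2))))) = Add(3338, Add(45, Pow(10, Rational(1, 2)))) = Add(3383, Pow(10, Rational(1, 2)))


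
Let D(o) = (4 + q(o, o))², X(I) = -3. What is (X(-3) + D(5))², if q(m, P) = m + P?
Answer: 37249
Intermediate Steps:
q(m, P) = P + m
D(o) = (4 + 2*o)² (D(o) = (4 + (o + o))² = (4 + 2*o)²)
(X(-3) + D(5))² = (-3 + 4*(2 + 5)²)² = (-3 + 4*7²)² = (-3 + 4*49)² = (-3 + 196)² = 193² = 37249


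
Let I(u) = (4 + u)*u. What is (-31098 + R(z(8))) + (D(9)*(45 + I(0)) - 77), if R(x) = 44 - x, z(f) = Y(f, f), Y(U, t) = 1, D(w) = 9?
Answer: -30727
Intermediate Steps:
I(u) = u*(4 + u)
z(f) = 1
(-31098 + R(z(8))) + (D(9)*(45 + I(0)) - 77) = (-31098 + (44 - 1*1)) + (9*(45 + 0*(4 + 0)) - 77) = (-31098 + (44 - 1)) + (9*(45 + 0*4) - 77) = (-31098 + 43) + (9*(45 + 0) - 77) = -31055 + (9*45 - 77) = -31055 + (405 - 77) = -31055 + 328 = -30727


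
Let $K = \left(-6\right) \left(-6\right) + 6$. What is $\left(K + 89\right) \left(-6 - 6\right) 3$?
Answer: $-4716$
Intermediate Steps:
$K = 42$ ($K = 36 + 6 = 42$)
$\left(K + 89\right) \left(-6 - 6\right) 3 = \left(42 + 89\right) \left(-6 - 6\right) 3 = 131 \left(\left(-12\right) 3\right) = 131 \left(-36\right) = -4716$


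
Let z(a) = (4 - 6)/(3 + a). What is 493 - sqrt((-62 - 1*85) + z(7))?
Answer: 493 - 4*I*sqrt(230)/5 ≈ 493.0 - 12.133*I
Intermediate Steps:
z(a) = -2/(3 + a)
493 - sqrt((-62 - 1*85) + z(7)) = 493 - sqrt((-62 - 1*85) - 2/(3 + 7)) = 493 - sqrt((-62 - 85) - 2/10) = 493 - sqrt(-147 - 2*1/10) = 493 - sqrt(-147 - 1/5) = 493 - sqrt(-736/5) = 493 - 4*I*sqrt(230)/5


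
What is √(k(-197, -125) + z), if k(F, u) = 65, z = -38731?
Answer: I*√38666 ≈ 196.64*I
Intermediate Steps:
√(k(-197, -125) + z) = √(65 - 38731) = √(-38666) = I*√38666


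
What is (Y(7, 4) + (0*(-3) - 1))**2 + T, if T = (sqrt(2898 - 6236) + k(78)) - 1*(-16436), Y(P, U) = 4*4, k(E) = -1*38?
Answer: 16623 + I*sqrt(3338) ≈ 16623.0 + 57.775*I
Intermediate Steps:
k(E) = -38
Y(P, U) = 16
T = 16398 + I*sqrt(3338) (T = (sqrt(2898 - 6236) - 38) - 1*(-16436) = (sqrt(-3338) - 38) + 16436 = (I*sqrt(3338) - 38) + 16436 = (-38 + I*sqrt(3338)) + 16436 = 16398 + I*sqrt(3338) ≈ 16398.0 + 57.775*I)
(Y(7, 4) + (0*(-3) - 1))**2 + T = (16 + (0*(-3) - 1))**2 + (16398 + I*sqrt(3338)) = (16 + (0 - 1))**2 + (16398 + I*sqrt(3338)) = (16 - 1)**2 + (16398 + I*sqrt(3338)) = 15**2 + (16398 + I*sqrt(3338)) = 225 + (16398 + I*sqrt(3338)) = 16623 + I*sqrt(3338)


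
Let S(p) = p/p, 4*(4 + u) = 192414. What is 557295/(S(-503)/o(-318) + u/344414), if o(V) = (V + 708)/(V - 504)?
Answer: -8317408672300/29372167 ≈ -2.8317e+5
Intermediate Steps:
u = 96199/2 (u = -4 + (¼)*192414 = -4 + 96207/2 = 96199/2 ≈ 48100.)
S(p) = 1
o(V) = (708 + V)/(-504 + V)
557295/(S(-503)/o(-318) + u/344414) = 557295/(1/((708 - 318)/(-504 - 318)) + (96199/2)/344414) = 557295/(1/(390/(-822)) + (96199/2)*(1/344414)) = 557295/(1/(-1/822*390) + 96199/688828) = 557295/(1/(-65/137) + 96199/688828) = 557295/(1*(-137/65) + 96199/688828) = 557295/(-137/65 + 96199/688828) = 557295/(-88116501/44773820) = 557295*(-44773820/88116501) = -8317408672300/29372167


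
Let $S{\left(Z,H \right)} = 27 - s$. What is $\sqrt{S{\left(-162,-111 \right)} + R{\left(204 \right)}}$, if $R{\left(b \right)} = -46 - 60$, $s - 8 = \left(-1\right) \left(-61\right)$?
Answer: $2 i \sqrt{37} \approx 12.166 i$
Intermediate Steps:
$s = 69$ ($s = 8 - -61 = 8 + 61 = 69$)
$R{\left(b \right)} = -106$ ($R{\left(b \right)} = -46 - 60 = -106$)
$S{\left(Z,H \right)} = -42$ ($S{\left(Z,H \right)} = 27 - 69 = -42$)
$\sqrt{S{\left(-162,-111 \right)} + R{\left(204 \right)}} = \sqrt{-42 - 106} = \sqrt{-148} = 2 i \sqrt{37}$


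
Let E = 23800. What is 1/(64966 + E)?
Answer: 1/88766 ≈ 1.1266e-5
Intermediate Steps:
1/(64966 + E) = 1/(64966 + 23800) = 1/88766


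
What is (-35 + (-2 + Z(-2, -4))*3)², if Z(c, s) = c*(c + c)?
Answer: 289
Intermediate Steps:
Z(c, s) = 2*c² (Z(c, s) = c*(2*c) = 2*c²)
(-35 + (-2 + Z(-2, -4))*3)² = (-35 + (-2 + 2*(-2)²)*3)² = (-35 + (-2 + 2*4)*3)² = (-35 + (-2 + 8)*3)² = (-35 + 6*3)² = (-35 + 18)² = (-17)² = 289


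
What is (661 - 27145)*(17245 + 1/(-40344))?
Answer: -1535481139753/3362 ≈ -4.5672e+8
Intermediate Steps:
(661 - 27145)*(17245 + 1/(-40344)) = -26484*(17245 - 1/40344) = -26484*695732279/40344 = -1535481139753/3362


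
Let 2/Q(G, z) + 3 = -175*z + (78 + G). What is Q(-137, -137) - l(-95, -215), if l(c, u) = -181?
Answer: 4328255/23913 ≈ 181.00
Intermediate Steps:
Q(G, z) = 2/(75 + G - 175*z) (Q(G, z) = 2/(-3 + (-175*z + (78 + G))) = 2/(-3 + (78 + G - 175*z)) = 2/(75 + G - 175*z))
Q(-137, -137) - l(-95, -215) = 2/(75 - 137 - 175*(-137)) - 1*(-181) = 2/(75 - 137 + 23975) + 181 = 2/23913 + 181 = 4328255/23913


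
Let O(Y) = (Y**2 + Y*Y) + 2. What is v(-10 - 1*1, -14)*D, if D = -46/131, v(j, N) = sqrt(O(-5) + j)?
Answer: -46*sqrt(41)/131 ≈ -2.2484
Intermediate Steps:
O(Y) = 2 + 2*Y**2 (O(Y) = (Y**2 + Y**2) + 2 = 2*Y**2 + 2 = 2 + 2*Y**2)
v(j, N) = sqrt(52 + j) (v(j, N) = sqrt((2 + 2*(-5)**2) + j) = sqrt((2 + 2*25) + j) = sqrt((2 + 50) + j) = sqrt(52 + j))
D = -46/131 (D = -46*1/131 = -46/131 ≈ -0.35114)
v(-10 - 1*1, -14)*D = sqrt(52 + (-10 - 1*1))*(-46/131) = sqrt(52 + (-10 - 1))*(-46/131) = sqrt(52 - 11)*(-46/131) = sqrt(41)*(-46/131) = -46*sqrt(41)/131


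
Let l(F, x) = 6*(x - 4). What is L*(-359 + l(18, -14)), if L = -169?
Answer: 78923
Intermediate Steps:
l(F, x) = -24 + 6*x (l(F, x) = 6*(-4 + x) = -24 + 6*x)
L*(-359 + l(18, -14)) = -169*(-359 + (-24 + 6*(-14))) = -169*(-359 + (-24 - 84)) = -169*(-359 - 108) = -169*(-467) = 78923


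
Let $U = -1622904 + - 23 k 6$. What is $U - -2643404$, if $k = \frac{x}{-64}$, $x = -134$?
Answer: $\frac{16323377}{16} \approx 1.0202 \cdot 10^{6}$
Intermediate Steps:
$k = \frac{67}{32}$ ($k = - \frac{134}{-64} = \left(-134\right) \left(- \frac{1}{64}\right) = \frac{67}{32} \approx 2.0938$)
$U = - \frac{25971087}{16}$ ($U = -1622904 + \left(-23\right) \frac{67}{32} \cdot 6 = -1622904 - \frac{4623}{16} = - \frac{25971087}{16} \approx -1.6232 \cdot 10^{6}$)
$U - -2643404 = - \frac{25971087}{16} - -2643404 = - \frac{25971087}{16} + 2643404 = \frac{16323377}{16}$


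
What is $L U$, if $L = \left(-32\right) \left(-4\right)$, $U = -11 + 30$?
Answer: $2432$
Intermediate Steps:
$U = 19$
$L = 128$
$L U = 128 \cdot 19 = 2432$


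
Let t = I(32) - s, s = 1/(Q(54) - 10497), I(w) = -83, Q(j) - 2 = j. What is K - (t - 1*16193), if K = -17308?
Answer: -10775113/10441 ≈ -1032.0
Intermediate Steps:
Q(j) = 2 + j
s = -1/10441 (s = 1/((2 + 54) - 10497) = 1/(56 - 10497) = 1/(-10441) = -1/10441 ≈ -9.5776e-5)
t = -866602/10441 (t = -83 - 1*(-1/10441) = -83 + 1/10441 = -866602/10441 ≈ -83.000)
K - (t - 1*16193) = -17308 - (-866602/10441 - 1*16193) = -17308 - (-866602/10441 - 16193) = -17308 - 1*(-169937715/10441) = -17308 + 169937715/10441 = -10775113/10441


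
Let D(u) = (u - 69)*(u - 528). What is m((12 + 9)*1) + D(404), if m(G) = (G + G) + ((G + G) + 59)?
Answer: -41397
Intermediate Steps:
D(u) = (-528 + u)*(-69 + u) (D(u) = (-69 + u)*(-528 + u) = (-528 + u)*(-69 + u))
m(G) = 59 + 4*G (m(G) = 2*G + (2*G + 59) = 2*G + (59 + 2*G) = 59 + 4*G)
m((12 + 9)*1) + D(404) = (59 + 4*((12 + 9)*1)) + (36432 + 404**2 - 597*404) = (59 + 4*(21*1)) + (36432 + 163216 - 241188) = (59 + 4*21) - 41540 = (59 + 84) - 41540 = 143 - 41540 = -41397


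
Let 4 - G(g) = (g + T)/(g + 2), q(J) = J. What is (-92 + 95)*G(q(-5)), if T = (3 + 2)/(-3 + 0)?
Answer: 16/3 ≈ 5.3333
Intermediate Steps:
T = -5/3 (T = 5/(-3) = 5*(-⅓) = -5/3 ≈ -1.6667)
G(g) = 4 - (-5/3 + g)/(2 + g) (G(g) = 4 - (g - 5/3)/(g + 2) = 4 - (-5/3 + g)/(2 + g))
(-92 + 95)*G(q(-5)) = (-92 + 95)*((29 + 9*(-5))/(3*(2 - 5))) = 3*((⅓)*(29 - 45)/(-3)) = 3*((⅓)*(-⅓)*(-16)) = 3*(16/9) = 16/3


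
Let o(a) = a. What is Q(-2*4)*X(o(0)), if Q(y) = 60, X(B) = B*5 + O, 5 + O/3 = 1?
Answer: -720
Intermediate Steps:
O = -12 (O = -15 + 3*1 = -15 + 3 = -12)
X(B) = -12 + 5*B (X(B) = B*5 - 12 = 5*B - 12 = -12 + 5*B)
Q(-2*4)*X(o(0)) = 60*(-12 + 5*0) = 60*(-12 + 0) = 60*(-12) = -720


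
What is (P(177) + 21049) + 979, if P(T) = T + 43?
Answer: 22248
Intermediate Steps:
P(T) = 43 + T
(P(177) + 21049) + 979 = ((43 + 177) + 21049) + 979 = (220 + 21049) + 979 = 21269 + 979 = 22248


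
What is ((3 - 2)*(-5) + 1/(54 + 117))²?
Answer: 729316/29241 ≈ 24.942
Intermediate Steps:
((3 - 2)*(-5) + 1/(54 + 117))² = (1*(-5) + 1/171)² = (-5 + 1/171)² = (-854/171)² = 729316/29241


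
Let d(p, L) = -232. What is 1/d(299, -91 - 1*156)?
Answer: -1/232 ≈ -0.0043103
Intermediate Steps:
1/d(299, -91 - 1*156) = 1/(-232) = -1/232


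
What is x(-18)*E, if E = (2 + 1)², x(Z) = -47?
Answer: -423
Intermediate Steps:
E = 9 (E = 3² = 9)
x(-18)*E = -47*9 = -423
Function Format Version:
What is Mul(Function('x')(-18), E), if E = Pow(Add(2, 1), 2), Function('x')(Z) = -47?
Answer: -423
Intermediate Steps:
E = 9 (E = Pow(3, 2) = 9)
Mul(Function('x')(-18), E) = Mul(-47, 9) = -423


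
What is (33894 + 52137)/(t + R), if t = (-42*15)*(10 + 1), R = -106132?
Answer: -86031/113062 ≈ -0.76092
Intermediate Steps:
t = -6930 (t = -630*11 = -6930)
(33894 + 52137)/(t + R) = (33894 + 52137)/(-6930 - 106132) = 86031/(-113062) = 86031*(-1/113062) = -86031/113062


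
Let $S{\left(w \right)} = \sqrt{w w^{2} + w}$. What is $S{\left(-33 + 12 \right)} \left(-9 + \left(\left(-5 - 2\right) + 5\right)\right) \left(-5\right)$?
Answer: $55 i \sqrt{9282} \approx 5298.9 i$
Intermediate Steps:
$S{\left(w \right)} = \sqrt{w + w^{3}}$ ($S{\left(w \right)} = \sqrt{w^{3} + w} = \sqrt{w + w^{3}}$)
$S{\left(-33 + 12 \right)} \left(-9 + \left(\left(-5 - 2\right) + 5\right)\right) \left(-5\right) = \sqrt{\left(-33 + 12\right) + \left(-33 + 12\right)^{3}} \left(-9 + \left(\left(-5 - 2\right) + 5\right)\right) \left(-5\right) = \sqrt{-21 + \left(-21\right)^{3}} \left(-9 + \left(-7 + 5\right)\right) \left(-5\right) = \sqrt{-21 - 9261} \left(-9 - 2\right) \left(-5\right) = \sqrt{-9282} \left(\left(-11\right) \left(-5\right)\right) = i \sqrt{9282} \cdot 55 = 55 i \sqrt{9282}$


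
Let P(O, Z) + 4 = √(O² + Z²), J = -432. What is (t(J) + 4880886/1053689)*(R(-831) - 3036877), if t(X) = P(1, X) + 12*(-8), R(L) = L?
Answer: 305253244031912/1053689 - 15188540*√7465 ≈ -1.0226e+9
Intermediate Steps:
P(O, Z) = -4 + √(O² + Z²)
t(X) = -100 + √(1 + X²) (t(X) = (-4 + √(1² + X²)) + 12*(-8) = (-4 + √(1 + X²)) - 96 = -100 + √(1 + X²))
(t(J) + 4880886/1053689)*(R(-831) - 3036877) = ((-100 + √(1 + (-432)²)) + 4880886/1053689)*(-831 - 3036877) = ((-100 + √(1 + 186624)) + 4880886*(1/1053689))*(-3037708) = ((-100 + √186625) + 4880886/1053689)*(-3037708) = ((-100 + 5*√7465) + 4880886/1053689)*(-3037708) = (-100488014/1053689 + 5*√7465)*(-3037708) = 305253244031912/1053689 - 15188540*√7465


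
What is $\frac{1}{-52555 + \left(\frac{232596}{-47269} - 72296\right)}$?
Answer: $- \frac{47269}{5901814515} \approx -8.0092 \cdot 10^{-6}$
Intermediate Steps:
$\frac{1}{-52555 + \left(\frac{232596}{-47269} - 72296\right)} = \frac{1}{-52555 + \left(232596 \left(- \frac{1}{47269}\right) - 72296\right)} = \frac{1}{-52555 - \frac{3417592220}{47269}} = \frac{1}{- \frac{5901814515}{47269}} = - \frac{47269}{5901814515}$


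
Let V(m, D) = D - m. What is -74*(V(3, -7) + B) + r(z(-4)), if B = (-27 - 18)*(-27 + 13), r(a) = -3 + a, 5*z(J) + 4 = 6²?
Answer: -229383/5 ≈ -45877.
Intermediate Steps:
z(J) = 32/5 (z(J) = -⅘ + (⅕)*6² = -⅘ + (⅕)*36 = -⅘ + 36/5 = 32/5)
B = 630 (B = -45*(-14) = 630)
-74*(V(3, -7) + B) + r(z(-4)) = -74*((-7 - 1*3) + 630) + (-3 + 32/5) = -74*((-7 - 3) + 630) + 17/5 = -74*(-10 + 630) + 17/5 = -74*620 + 17/5 = -45880 + 17/5 = -229383/5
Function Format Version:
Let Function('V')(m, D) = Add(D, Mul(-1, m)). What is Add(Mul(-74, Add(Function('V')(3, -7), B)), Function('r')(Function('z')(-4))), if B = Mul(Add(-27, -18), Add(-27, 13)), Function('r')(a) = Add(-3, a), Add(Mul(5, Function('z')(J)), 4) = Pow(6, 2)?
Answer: Rational(-229383, 5) ≈ -45877.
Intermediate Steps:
Function('z')(J) = Rational(32, 5) (Function('z')(J) = Add(Rational(-4, 5), Mul(Rational(1, 5), Pow(6, 2))) = Add(Rational(-4, 5), Mul(Rational(1, 5), 36)) = Add(Rational(-4, 5), Rational(36, 5)) = Rational(32, 5))
B = 630 (B = Mul(-45, -14) = 630)
Add(Mul(-74, Add(Function('V')(3, -7), B)), Function('r')(Function('z')(-4))) = Add(Mul(-74, Add(Add(-7, Mul(-1, 3)), 630)), Add(-3, Rational(32, 5))) = Add(Mul(-74, Add(Add(-7, -3), 630)), Rational(17, 5)) = Add(Mul(-74, Add(-10, 630)), Rational(17, 5)) = Add(Mul(-74, 620), Rational(17, 5)) = Add(-45880, Rational(17, 5)) = Rational(-229383, 5)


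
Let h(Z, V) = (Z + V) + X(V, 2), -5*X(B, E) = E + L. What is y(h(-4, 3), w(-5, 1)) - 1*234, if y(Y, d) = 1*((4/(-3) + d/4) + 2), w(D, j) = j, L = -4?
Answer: -2797/12 ≈ -233.08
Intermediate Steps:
X(B, E) = ⅘ - E/5 (X(B, E) = -(E - 4)/5 = -(-4 + E)/5 = ⅘ - E/5)
h(Z, V) = ⅖ + V + Z (h(Z, V) = (Z + V) + (⅘ - ⅕*2) = (V + Z) + (⅘ - ⅖) = (V + Z) + ⅖ = ⅖ + V + Z)
y(Y, d) = ⅔ + d/4 (y(Y, d) = 1*((4*(-⅓) + d*(¼)) + 2) = 1*((-4/3 + d/4) + 2) = 1*(⅔ + d/4) = ⅔ + d/4)
y(h(-4, 3), w(-5, 1)) - 1*234 = (⅔ + (¼)*1) - 1*234 = (⅔ + ¼) - 234 = 11/12 - 234 = -2797/12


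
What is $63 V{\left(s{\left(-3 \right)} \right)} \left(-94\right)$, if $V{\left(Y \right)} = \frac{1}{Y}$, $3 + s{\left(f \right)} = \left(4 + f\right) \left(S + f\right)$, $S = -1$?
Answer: $846$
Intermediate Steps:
$s{\left(f \right)} = -3 + \left(-1 + f\right) \left(4 + f\right)$ ($s{\left(f \right)} = -3 + \left(4 + f\right) \left(-1 + f\right) = -3 + \left(-1 + f\right) \left(4 + f\right)$)
$63 V{\left(s{\left(-3 \right)} \right)} \left(-94\right) = \frac{63}{-7 + \left(-3\right)^{2} + 3 \left(-3\right)} \left(-94\right) = \frac{63}{-7 + 9 - 9} \left(-94\right) = \frac{63}{-7} \left(-94\right) = 63 \left(- \frac{1}{7}\right) \left(-94\right) = \left(-9\right) \left(-94\right) = 846$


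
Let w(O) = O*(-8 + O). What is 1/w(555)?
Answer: 1/303585 ≈ 3.2940e-6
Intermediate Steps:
1/w(555) = 1/(555*(-8 + 555)) = 1/(555*547) = 1/303585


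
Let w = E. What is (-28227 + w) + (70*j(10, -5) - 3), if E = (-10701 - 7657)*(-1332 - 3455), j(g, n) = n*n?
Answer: 87853266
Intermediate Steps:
j(g, n) = n²
E = 87879746 (E = -18358*(-4787) = 87879746)
w = 87879746
(-28227 + w) + (70*j(10, -5) - 3) = (-28227 + 87879746) + (70*(-5)² - 3) = 87851519 + (70*25 - 3) = 87851519 + (1750 - 3) = 87851519 + 1747 = 87853266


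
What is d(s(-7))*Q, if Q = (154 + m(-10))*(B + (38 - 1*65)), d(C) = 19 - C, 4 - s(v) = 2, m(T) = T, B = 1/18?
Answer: -65960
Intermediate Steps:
B = 1/18 ≈ 0.055556
s(v) = 2 (s(v) = 4 - 1*2 = 4 - 2 = 2)
Q = -3880 (Q = (154 - 10)*(1/18 + (38 - 1*65)) = 144*(1/18 + (38 - 65)) = 144*(1/18 - 27) = 144*(-485/18) = -3880)
d(s(-7))*Q = (19 - 1*2)*(-3880) = (19 - 2)*(-3880) = 17*(-3880) = -65960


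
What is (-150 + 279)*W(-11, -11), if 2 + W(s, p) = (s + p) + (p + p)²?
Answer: 59340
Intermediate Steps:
W(s, p) = -2 + p + s + 4*p² (W(s, p) = -2 + ((s + p) + (p + p)²) = -2 + ((p + s) + (2*p)²) = -2 + ((p + s) + 4*p²) = -2 + (p + s + 4*p²) = -2 + p + s + 4*p²)
(-150 + 279)*W(-11, -11) = (-150 + 279)*(-2 - 11 - 11 + 4*(-11)²) = 129*(-2 - 11 - 11 + 4*121) = 129*(-2 - 11 - 11 + 484) = 129*460 = 59340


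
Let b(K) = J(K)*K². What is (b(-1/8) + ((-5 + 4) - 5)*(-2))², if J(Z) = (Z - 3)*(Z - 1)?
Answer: 2438088129/16777216 ≈ 145.32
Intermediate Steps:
J(Z) = (-1 + Z)*(-3 + Z) (J(Z) = (-3 + Z)*(-1 + Z) = (-1 + Z)*(-3 + Z))
b(K) = K²*(3 + K² - 4*K) (b(K) = (3 + K² - 4*K)*K² = K²*(3 + K² - 4*K))
(b(-1/8) + ((-5 + 4) - 5)*(-2))² = ((-1/8)²*(3 + (-1/8)² - (-4)/8) + ((-5 + 4) - 5)*(-2))² = ((-1*⅛)²*(3 + (-1*⅛)² - (-4)/8) + (-1 - 5)*(-2))² = ((-⅛)²*(3 + (-⅛)² - 4*(-⅛)) - 6*(-2))² = ((3 + 1/64 + ½)/64 + 12)² = ((1/64)*(225/64) + 12)² = (225/4096 + 12)² = (49377/4096)² = 2438088129/16777216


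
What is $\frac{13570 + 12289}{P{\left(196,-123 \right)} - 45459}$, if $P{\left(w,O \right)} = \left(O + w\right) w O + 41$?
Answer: $- \frac{25859}{1805302} \approx -0.014324$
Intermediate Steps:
$P{\left(w,O \right)} = 41 + O w \left(O + w\right)$ ($P{\left(w,O \right)} = w \left(O + w\right) O + 41 = O w \left(O + w\right) + 41 = 41 + O w \left(O + w\right)$)
$\frac{13570 + 12289}{P{\left(196,-123 \right)} - 45459} = \frac{13570 + 12289}{\left(41 - 123 \cdot 196^{2} + 196 \left(-123\right)^{2}\right) - 45459} = \frac{25859}{\left(41 - 4725168 + 196 \cdot 15129\right) - 45459} = \frac{25859}{\left(41 - 4725168 + 2965284\right) - 45459} = \frac{25859}{-1759843 - 45459} = \frac{25859}{-1805302} = 25859 \left(- \frac{1}{1805302}\right) = - \frac{25859}{1805302}$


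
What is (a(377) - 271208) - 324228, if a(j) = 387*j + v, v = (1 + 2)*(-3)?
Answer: -449546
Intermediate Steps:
v = -9 (v = 3*(-3) = -9)
a(j) = -9 + 387*j (a(j) = 387*j - 9 = -9 + 387*j)
(a(377) - 271208) - 324228 = ((-9 + 387*377) - 271208) - 324228 = ((-9 + 145899) - 271208) - 324228 = (145890 - 271208) - 324228 = -125318 - 324228 = -449546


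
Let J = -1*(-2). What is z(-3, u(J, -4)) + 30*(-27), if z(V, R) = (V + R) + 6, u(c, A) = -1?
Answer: -808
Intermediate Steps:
J = 2
z(V, R) = 6 + R + V (z(V, R) = (R + V) + 6 = 6 + R + V)
z(-3, u(J, -4)) + 30*(-27) = (6 - 1 - 3) + 30*(-27) = 2 - 810 = -808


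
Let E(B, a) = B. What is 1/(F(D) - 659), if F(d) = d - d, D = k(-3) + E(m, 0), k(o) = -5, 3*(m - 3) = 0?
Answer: -1/659 ≈ -0.0015175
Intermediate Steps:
m = 3 (m = 3 + (⅓)*0 = 3 + 0 = 3)
D = -2 (D = -5 + 3 = -2)
F(d) = 0
1/(F(D) - 659) = 1/(0 - 659) = 1/(-659) = -1/659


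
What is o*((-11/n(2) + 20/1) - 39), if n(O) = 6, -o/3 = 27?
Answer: 3375/2 ≈ 1687.5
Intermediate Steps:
o = -81 (o = -3*27 = -81)
o*((-11/n(2) + 20/1) - 39) = -81*((-11/6 + 20/1) - 39) = -81*((-11*⅙ + 20*1) - 39) = -81*((-11/6 + 20) - 39) = -81*(109/6 - 39) = -81*(-125/6) = 3375/2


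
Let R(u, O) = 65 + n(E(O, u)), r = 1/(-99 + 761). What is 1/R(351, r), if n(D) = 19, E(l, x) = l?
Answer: 1/84 ≈ 0.011905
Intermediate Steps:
r = 1/662 ≈ 0.0015106
R(u, O) = 84 (R(u, O) = 65 + 19 = 84)
1/R(351, r) = 1/84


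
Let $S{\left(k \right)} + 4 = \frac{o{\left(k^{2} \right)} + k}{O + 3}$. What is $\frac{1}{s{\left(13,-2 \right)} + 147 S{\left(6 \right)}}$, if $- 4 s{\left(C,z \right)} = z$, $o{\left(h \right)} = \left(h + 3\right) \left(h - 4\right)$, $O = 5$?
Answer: $\frac{4}{89819} \approx 4.4534 \cdot 10^{-5}$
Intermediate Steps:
$o{\left(h \right)} = \left(-4 + h\right) \left(3 + h\right)$ ($o{\left(h \right)} = \left(3 + h\right) \left(-4 + h\right) = \left(-4 + h\right) \left(3 + h\right)$)
$s{\left(C,z \right)} = - \frac{z}{4}$
$S{\left(k \right)} = - \frac{11}{2} - \frac{k^{2}}{8} + \frac{k}{8} + \frac{k^{4}}{8}$ ($S{\left(k \right)} = -4 + \frac{\left(-12 + \left(k^{2}\right)^{2} - k^{2}\right) + k}{5 + 3} = -4 + \frac{\left(-12 + k^{4} - k^{2}\right) + k}{8} = -4 + \left(-12 + k + k^{4} - k^{2}\right) \frac{1}{8} = -4 + \left(- \frac{3}{2} - \frac{k^{2}}{8} + \frac{k}{8} + \frac{k^{4}}{8}\right) = - \frac{11}{2} - \frac{k^{2}}{8} + \frac{k}{8} + \frac{k^{4}}{8}$)
$\frac{1}{s{\left(13,-2 \right)} + 147 S{\left(6 \right)}} = \frac{1}{\left(- \frac{1}{4}\right) \left(-2\right) + 147 \left(- \frac{11}{2} - \frac{6^{2}}{8} + \frac{1}{8} \cdot 6 + \frac{6^{4}}{8}\right)} = \frac{1}{\frac{1}{2} + 147 \left(- \frac{11}{2} - \frac{9}{2} + \frac{3}{4} + \frac{1}{8} \cdot 1296\right)} = \frac{1}{\frac{1}{2} + 147 \left(- \frac{11}{2} - \frac{9}{2} + \frac{3}{4} + 162\right)} = \frac{1}{\frac{1}{2} + 147 \cdot \frac{611}{4}} = \frac{1}{\frac{1}{2} + \frac{89817}{4}} = \frac{1}{\frac{89819}{4}} = \frac{4}{89819}$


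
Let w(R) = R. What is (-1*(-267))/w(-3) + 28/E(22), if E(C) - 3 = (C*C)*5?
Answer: -215619/2423 ≈ -88.988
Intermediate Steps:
E(C) = 3 + 5*C² (E(C) = 3 + (C*C)*5 = 3 + C²*5 = 3 + 5*C²)
(-1*(-267))/w(-3) + 28/E(22) = -1*(-267)/(-3) + 28/(3 + 5*22²) = 267*(-⅓) + 28/(3 + 5*484) = -89 + 28/(3 + 2420) = -89 + 28/2423 = -215619/2423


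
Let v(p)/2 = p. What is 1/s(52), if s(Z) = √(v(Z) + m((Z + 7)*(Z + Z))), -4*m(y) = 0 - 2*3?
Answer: √422/211 ≈ 0.097358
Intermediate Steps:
v(p) = 2*p
m(y) = 3/2 (m(y) = -(0 - 2*3)/4 = -(0 - 6)/4 = -¼*(-6) = 3/2)
s(Z) = √(3/2 + 2*Z) (s(Z) = √(2*Z + 3/2) = √(3/2 + 2*Z))
1/s(52) = 1/(√(6 + 8*52)/2) = 1/(√(6 + 416)/2) = 1/(√422/2) = √422/211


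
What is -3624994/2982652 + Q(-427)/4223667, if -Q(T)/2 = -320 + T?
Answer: -2551051908485/2099621470814 ≈ -1.2150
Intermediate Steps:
Q(T) = 640 - 2*T (Q(T) = -2*(-320 + T) = 640 - 2*T)
-3624994/2982652 + Q(-427)/4223667 = -3624994/2982652 + (640 - 2*(-427))/4223667 = -3624994*1/2982652 + (640 + 854)*(1/4223667) = -1812497/1491326 + 1494*(1/4223667) = -1812497/1491326 + 498/1407889 = -2551051908485/2099621470814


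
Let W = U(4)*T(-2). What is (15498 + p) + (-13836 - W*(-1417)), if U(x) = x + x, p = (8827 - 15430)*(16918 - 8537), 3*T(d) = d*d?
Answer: -165968899/3 ≈ -5.5323e+7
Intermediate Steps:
T(d) = d²/3 (T(d) = (d*d)/3 = d²/3)
p = -55339743 (p = -6603*8381 = -55339743)
U(x) = 2*x
W = 32/3 (W = (2*4)*((⅓)*(-2)²) = 8*((⅓)*4) = 8*(4/3) = 32/3 ≈ 10.667)
(15498 + p) + (-13836 - W*(-1417)) = (15498 - 55339743) + (-13836 - 32*(-1417)/3) = -55324245 + (-13836 - 1*(-45344/3)) = -55324245 + (-13836 + 45344/3) = -55324245 + 3836/3 = -165968899/3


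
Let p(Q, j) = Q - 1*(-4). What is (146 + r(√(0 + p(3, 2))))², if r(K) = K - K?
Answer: 21316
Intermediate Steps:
p(Q, j) = 4 + Q (p(Q, j) = Q + 4 = 4 + Q)
r(K) = 0
(146 + r(√(0 + p(3, 2))))² = (146 + 0)² = 146² = 21316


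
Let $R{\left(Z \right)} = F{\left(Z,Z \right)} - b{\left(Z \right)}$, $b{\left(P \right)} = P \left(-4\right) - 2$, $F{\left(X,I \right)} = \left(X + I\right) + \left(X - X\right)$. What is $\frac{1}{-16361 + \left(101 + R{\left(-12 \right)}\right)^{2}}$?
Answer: $- \frac{1}{15400} \approx -6.4935 \cdot 10^{-5}$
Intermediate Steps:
$F{\left(X,I \right)} = I + X$ ($F{\left(X,I \right)} = \left(I + X\right) + 0 = I + X$)
$b{\left(P \right)} = -2 - 4 P$ ($b{\left(P \right)} = - 4 P - 2 = -2 - 4 P$)
$R{\left(Z \right)} = 2 + 6 Z$ ($R{\left(Z \right)} = \left(Z + Z\right) - \left(-2 - 4 Z\right) = 2 Z + \left(2 + 4 Z\right) = 2 + 6 Z$)
$\frac{1}{-16361 + \left(101 + R{\left(-12 \right)}\right)^{2}} = \frac{1}{-16361 + \left(101 + \left(2 + 6 \left(-12\right)\right)\right)^{2}} = \frac{1}{-16361 + \left(101 + \left(2 - 72\right)\right)^{2}} = \frac{1}{-16361 + \left(101 - 70\right)^{2}} = \frac{1}{-16361 + 31^{2}} = \frac{1}{-16361 + 961} = \frac{1}{-15400} = - \frac{1}{15400}$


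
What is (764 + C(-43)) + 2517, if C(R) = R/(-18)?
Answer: 59101/18 ≈ 3283.4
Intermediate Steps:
C(R) = -R/18 (C(R) = R*(-1/18) = -R/18)
(764 + C(-43)) + 2517 = (764 - 1/18*(-43)) + 2517 = (764 + 43/18) + 2517 = 13795/18 + 2517 = 59101/18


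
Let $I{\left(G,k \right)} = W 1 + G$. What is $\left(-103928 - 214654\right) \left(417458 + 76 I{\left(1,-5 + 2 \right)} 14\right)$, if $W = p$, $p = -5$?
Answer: $-131638719564$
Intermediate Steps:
$W = -5$
$I{\left(G,k \right)} = -5 + G$ ($I{\left(G,k \right)} = \left(-5\right) 1 + G = -5 + G$)
$\left(-103928 - 214654\right) \left(417458 + 76 I{\left(1,-5 + 2 \right)} 14\right) = \left(-103928 - 214654\right) \left(417458 + 76 \left(-5 + 1\right) 14\right) = - 318582 \left(417458 + 76 \left(-4\right) 14\right) = - 318582 \left(417458 - 4256\right) = \left(-318582\right) 413202 = -131638719564$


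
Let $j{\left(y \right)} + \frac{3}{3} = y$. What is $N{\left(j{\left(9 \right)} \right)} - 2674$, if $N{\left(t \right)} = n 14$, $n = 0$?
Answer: $-2674$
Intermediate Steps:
$j{\left(y \right)} = -1 + y$
$N{\left(t \right)} = 0$ ($N{\left(t \right)} = 0 \cdot 14 = 0$)
$N{\left(j{\left(9 \right)} \right)} - 2674 = 0 - 2674 = -2674$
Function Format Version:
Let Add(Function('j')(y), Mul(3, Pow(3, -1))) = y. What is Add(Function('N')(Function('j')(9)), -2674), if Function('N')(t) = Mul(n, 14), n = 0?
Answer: -2674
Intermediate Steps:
Function('j')(y) = Add(-1, y)
Function('N')(t) = 0 (Function('N')(t) = Mul(0, 14) = 0)
Add(Function('N')(Function('j')(9)), -2674) = Add(0, -2674) = -2674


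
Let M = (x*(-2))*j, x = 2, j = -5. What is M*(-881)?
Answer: -17620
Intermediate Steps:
M = 20 (M = (2*(-2))*(-5) = -4*(-5) = 20)
M*(-881) = 20*(-881) = -17620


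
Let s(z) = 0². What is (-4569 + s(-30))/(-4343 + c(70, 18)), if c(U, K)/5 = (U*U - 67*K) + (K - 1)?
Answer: -4569/14212 ≈ -0.32149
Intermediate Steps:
c(U, K) = -5 - 330*K + 5*U² (c(U, K) = 5*((U*U - 67*K) + (K - 1)) = 5*((U² - 67*K) + (-1 + K)) = 5*(-1 + U² - 66*K) = -5 - 330*K + 5*U²)
s(z) = 0
(-4569 + s(-30))/(-4343 + c(70, 18)) = (-4569 + 0)/(-4343 + (-5 - 330*18 + 5*70²)) = -4569/(-4343 + (-5 - 5940 + 5*4900)) = -4569/(-4343 + (-5 - 5940 + 24500)) = -4569/(-4343 + 18555) = -4569/14212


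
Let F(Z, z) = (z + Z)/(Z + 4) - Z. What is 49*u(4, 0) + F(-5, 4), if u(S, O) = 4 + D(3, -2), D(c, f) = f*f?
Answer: 398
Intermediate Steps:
D(c, f) = f**2
u(S, O) = 8 (u(S, O) = 4 + (-2)**2 = 4 + 4 = 8)
F(Z, z) = -Z + (Z + z)/(4 + Z) (F(Z, z) = (Z + z)/(4 + Z) - Z = -Z + (Z + z)/(4 + Z))
49*u(4, 0) + F(-5, 4) = 49*8 + (4 - 1*(-5)**2 - 3*(-5))/(4 - 5) = 392 + (4 - 1*25 + 15)/(-1) = 392 - (4 - 25 + 15) = 392 - 1*(-6) = 392 + 6 = 398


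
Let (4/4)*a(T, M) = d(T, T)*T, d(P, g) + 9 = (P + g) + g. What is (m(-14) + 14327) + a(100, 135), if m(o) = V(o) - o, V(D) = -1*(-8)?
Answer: 43449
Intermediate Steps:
V(D) = 8
d(P, g) = -9 + P + 2*g (d(P, g) = -9 + ((P + g) + g) = -9 + (P + 2*g) = -9 + P + 2*g)
m(o) = 8 - o
a(T, M) = T*(-9 + 3*T) (a(T, M) = (-9 + T + 2*T)*T = (-9 + 3*T)*T = T*(-9 + 3*T))
(m(-14) + 14327) + a(100, 135) = ((8 - 1*(-14)) + 14327) + 3*100*(-3 + 100) = ((8 + 14) + 14327) + 3*100*97 = (22 + 14327) + 29100 = 14349 + 29100 = 43449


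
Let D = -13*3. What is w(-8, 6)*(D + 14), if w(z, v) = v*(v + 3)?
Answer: -1350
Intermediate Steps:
D = -39
w(z, v) = v*(3 + v)
w(-8, 6)*(D + 14) = (6*(3 + 6))*(-39 + 14) = (6*9)*(-25) = 54*(-25) = -1350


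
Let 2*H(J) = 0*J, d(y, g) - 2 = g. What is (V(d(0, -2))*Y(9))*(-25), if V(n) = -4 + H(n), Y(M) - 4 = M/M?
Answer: 500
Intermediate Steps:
d(y, g) = 2 + g
H(J) = 0 (H(J) = (0*J)/2 = (½)*0 = 0)
Y(M) = 5 (Y(M) = 4 + M/M = 4 + 1 = 5)
V(n) = -4 (V(n) = -4 + 0 = -4)
(V(d(0, -2))*Y(9))*(-25) = -4*5*(-25) = -20*(-25) = 500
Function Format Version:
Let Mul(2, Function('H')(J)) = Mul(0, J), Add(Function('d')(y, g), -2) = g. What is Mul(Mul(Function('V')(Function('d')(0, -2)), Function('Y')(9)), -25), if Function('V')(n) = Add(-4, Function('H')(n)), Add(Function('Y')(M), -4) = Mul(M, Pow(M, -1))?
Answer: 500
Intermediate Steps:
Function('d')(y, g) = Add(2, g)
Function('H')(J) = 0 (Function('H')(J) = Mul(Rational(1, 2), Mul(0, J)) = Mul(Rational(1, 2), 0) = 0)
Function('Y')(M) = 5 (Function('Y')(M) = Add(4, Mul(M, Pow(M, -1))) = Add(4, 1) = 5)
Function('V')(n) = -4 (Function('V')(n) = Add(-4, 0) = -4)
Mul(Mul(Function('V')(Function('d')(0, -2)), Function('Y')(9)), -25) = Mul(Mul(-4, 5), -25) = Mul(-20, -25) = 500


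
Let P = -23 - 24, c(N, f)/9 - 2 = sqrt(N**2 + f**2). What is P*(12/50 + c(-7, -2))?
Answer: -21432/25 - 423*sqrt(53) ≈ -3936.8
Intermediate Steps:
c(N, f) = 18 + 9*sqrt(N**2 + f**2)
P = -47
P*(12/50 + c(-7, -2)) = -47*(12/50 + (18 + 9*sqrt((-7)**2 + (-2)**2))) = -47*(12*(1/50) + (18 + 9*sqrt(49 + 4))) = -47*(6/25 + (18 + 9*sqrt(53))) = -47*(456/25 + 9*sqrt(53)) = -21432/25 - 423*sqrt(53)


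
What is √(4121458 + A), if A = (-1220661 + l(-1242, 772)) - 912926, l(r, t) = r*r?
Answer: √3530435 ≈ 1878.9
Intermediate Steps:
l(r, t) = r²
A = -591023 (A = (-1220661 + (-1242)²) - 912926 = (-1220661 + 1542564) - 912926 = 321903 - 912926 = -591023)
√(4121458 + A) = √(4121458 - 591023) = √3530435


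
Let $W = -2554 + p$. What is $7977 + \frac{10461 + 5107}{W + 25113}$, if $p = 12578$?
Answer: $\frac{280303417}{35137} \approx 7977.4$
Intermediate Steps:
$W = 10024$ ($W = -2554 + 12578 = 10024$)
$7977 + \frac{10461 + 5107}{W + 25113} = 7977 + \frac{10461 + 5107}{10024 + 25113} = 7977 + \frac{15568}{35137} = \frac{280303417}{35137}$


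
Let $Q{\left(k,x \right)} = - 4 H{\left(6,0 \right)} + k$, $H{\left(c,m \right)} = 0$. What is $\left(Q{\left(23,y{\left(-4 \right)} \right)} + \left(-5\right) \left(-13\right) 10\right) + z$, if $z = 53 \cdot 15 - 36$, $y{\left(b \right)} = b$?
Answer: $1432$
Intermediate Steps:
$z = 759$ ($z = 795 - 36 = 759$)
$Q{\left(k,x \right)} = k$ ($Q{\left(k,x \right)} = \left(-4\right) 0 + k = 0 + k = k$)
$\left(Q{\left(23,y{\left(-4 \right)} \right)} + \left(-5\right) \left(-13\right) 10\right) + z = \left(23 + \left(-5\right) \left(-13\right) 10\right) + 759 = \left(23 + 65 \cdot 10\right) + 759 = \left(23 + 650\right) + 759 = 673 + 759 = 1432$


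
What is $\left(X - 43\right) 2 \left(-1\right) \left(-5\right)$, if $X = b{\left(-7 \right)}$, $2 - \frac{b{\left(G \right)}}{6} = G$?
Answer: $110$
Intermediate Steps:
$b{\left(G \right)} = 12 - 6 G$
$X = 54$ ($X = 12 - -42 = 12 + 42 = 54$)
$\left(X - 43\right) 2 \left(-1\right) \left(-5\right) = \left(54 - 43\right) 2 \left(-1\right) \left(-5\right) = 11 \left(\left(-2\right) \left(-5\right)\right) = 11 \cdot 10 = 110$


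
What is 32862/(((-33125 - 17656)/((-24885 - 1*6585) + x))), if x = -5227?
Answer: 401978938/16927 ≈ 23748.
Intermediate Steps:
32862/(((-33125 - 17656)/((-24885 - 1*6585) + x))) = 32862/(((-33125 - 17656)/((-24885 - 1*6585) - 5227))) = 32862/((-50781/((-24885 - 6585) - 5227))) = 32862/((-50781/(-31470 - 5227))) = 32862/((-50781/(-36697))) = 32862/((-50781*(-1/36697))) = 32862/(50781/36697) = 32862*(36697/50781) = 401978938/16927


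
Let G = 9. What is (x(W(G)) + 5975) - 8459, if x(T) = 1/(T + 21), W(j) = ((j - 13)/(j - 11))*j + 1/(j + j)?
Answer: -1746234/703 ≈ -2484.0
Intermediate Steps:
W(j) = 1/(2*j) + j*(-13 + j)/(-11 + j) (W(j) = ((-13 + j)/(-11 + j))*j + 1/(2*j) = j*(-13 + j)/(-11 + j) + 1/(2*j) = 1/(2*j) + j*(-13 + j)/(-11 + j))
x(T) = 1/(21 + T)
(x(W(G)) + 5975) - 8459 = (1/(21 + (½)*(-11 + 9 - 26*9² + 2*9³)/(9*(-11 + 9))) + 5975) - 8459 = (1/(21 + (½)*(⅑)*(-11 + 9 - 26*81 + 2*729)/(-2)) + 5975) - 8459 = (1/(21 + (½)*(⅑)*(-½)*(-11 + 9 - 2106 + 1458)) + 5975) - 8459 = (1/(21 + (½)*(⅑)*(-½)*(-650)) + 5975) - 8459 = (1/(21 + 325/18) + 5975) - 8459 = (1/(703/18) + 5975) - 8459 = (18/703 + 5975) - 8459 = 4200443/703 - 8459 = -1746234/703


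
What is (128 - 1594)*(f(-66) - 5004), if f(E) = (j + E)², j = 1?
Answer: 1142014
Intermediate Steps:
f(E) = (1 + E)²
(128 - 1594)*(f(-66) - 5004) = (128 - 1594)*((1 - 66)² - 5004) = -1466*((-65)² - 5004) = -1466*(4225 - 5004) = -1466*(-779) = 1142014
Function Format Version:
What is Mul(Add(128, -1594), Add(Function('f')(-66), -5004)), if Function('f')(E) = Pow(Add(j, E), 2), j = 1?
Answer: 1142014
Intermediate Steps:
Function('f')(E) = Pow(Add(1, E), 2)
Mul(Add(128, -1594), Add(Function('f')(-66), -5004)) = Mul(Add(128, -1594), Add(Pow(Add(1, -66), 2), -5004)) = Mul(-1466, Add(Pow(-65, 2), -5004)) = Mul(-1466, Add(4225, -5004)) = Mul(-1466, -779) = 1142014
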